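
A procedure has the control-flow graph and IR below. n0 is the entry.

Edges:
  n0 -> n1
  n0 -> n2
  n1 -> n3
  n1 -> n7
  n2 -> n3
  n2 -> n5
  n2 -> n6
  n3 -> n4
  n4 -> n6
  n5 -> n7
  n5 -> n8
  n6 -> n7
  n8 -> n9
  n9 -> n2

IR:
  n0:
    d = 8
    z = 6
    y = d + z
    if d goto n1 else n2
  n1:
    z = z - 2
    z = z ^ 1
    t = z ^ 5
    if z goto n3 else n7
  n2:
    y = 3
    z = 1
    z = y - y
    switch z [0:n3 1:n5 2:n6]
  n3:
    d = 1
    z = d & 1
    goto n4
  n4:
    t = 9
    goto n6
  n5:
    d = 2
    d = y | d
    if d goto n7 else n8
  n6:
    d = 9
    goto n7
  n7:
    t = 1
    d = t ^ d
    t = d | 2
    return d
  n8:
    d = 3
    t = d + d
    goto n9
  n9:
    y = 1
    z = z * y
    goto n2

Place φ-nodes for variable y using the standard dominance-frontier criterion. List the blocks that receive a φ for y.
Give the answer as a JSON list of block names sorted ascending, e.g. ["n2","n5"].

idom tree: n1←n0 n2←n0 n3←n0 n4←n3 n5←n2 n6←n0 n7←n0 n8←n5 n9←n8
Dom∩ at merges:
  n2: preds {n0,n9}: {n0} ∩ {n0,n2,n5,n8,n9} = {n0}; idom=n0
  n3: preds {n1,n2}: {n0,n1} ∩ {n0,n2} = {n0}; idom=n0
  n6: preds {n2,n4}: {n0,n2} ∩ {n0,n3,n4} = {n0}; idom=n0
  n7: preds {n1,n5,n6}: {n0,n1} ∩ {n0,n2,n5} ∩ {n0,n6} = {n0}; idom=n0

DF walk-up:
  join n2 pred n0: · stop@n0
  join n2 pred n9: n9→n8→n5→n2 stop@n0
  join n3 pred n1: n1 stop@n0
  join n3 pred n2: n2 stop@n0
  join n6 pred n2: n2 stop@n0
  join n6 pred n4: n4→n3 stop@n0
  join n7 pred n1: n1 stop@n0
  join n7 pred n5: n5→n2 stop@n0
  join n7 pred n6: n6 stop@n0
  n0: DF=∅
  n1: DF={n3,n7}
  n2: DF={n2,n3,n6,n7}
  n3: DF={n6}
  n4: DF={n6}
  n5: DF={n2,n7}
  n6: DF={n7}
  n7: DF=∅
  n8: DF={n2}
  n9: DF={n2}

φ for y: defs {n0,n2,n9}
  DF⁺ = {n2,n3,n6,n7}

Answer: ["n2", "n3", "n6", "n7"]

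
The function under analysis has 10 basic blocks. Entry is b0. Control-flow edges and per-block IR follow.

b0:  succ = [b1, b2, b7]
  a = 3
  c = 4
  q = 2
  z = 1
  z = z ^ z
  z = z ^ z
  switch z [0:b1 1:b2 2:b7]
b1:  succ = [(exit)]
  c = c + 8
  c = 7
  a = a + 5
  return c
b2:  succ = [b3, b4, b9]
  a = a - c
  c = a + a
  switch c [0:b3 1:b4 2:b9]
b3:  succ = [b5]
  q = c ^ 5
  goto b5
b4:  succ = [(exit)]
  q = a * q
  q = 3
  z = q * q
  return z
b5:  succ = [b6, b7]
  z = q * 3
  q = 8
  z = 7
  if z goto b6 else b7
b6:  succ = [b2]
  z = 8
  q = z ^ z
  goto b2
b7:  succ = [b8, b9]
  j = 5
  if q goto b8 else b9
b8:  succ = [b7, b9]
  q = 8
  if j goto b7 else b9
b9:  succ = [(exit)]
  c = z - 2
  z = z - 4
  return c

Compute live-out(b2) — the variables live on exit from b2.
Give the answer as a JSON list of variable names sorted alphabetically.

Per-block:
  b0: {a,c,q,z} / ∅
  b1: {a,c} / {a,c}
  b2: {a,c} / {a,c}
  b3: {q} / {c}
  b4: {q,z} / {a,q}
  b5: {q,z} / {q}
  b6: {q,z} / ∅
  b7: {j} / {q}
  b8: {q} / {j}
  b9: {c,z} / {z}

Live sets:
  live b0: ∅→{a,c,q,z}
  live b1: {a,c}→∅
  live b2: {a,c,q,z}→{a,c,q,z}
  live b3: {a,c}→{a,c,q}
  live b4: {a,q}→∅
  live b5: {a,c,q}→{a,c,q,z}
  live b6: {a,c}→{a,c,q,z}
  live b7: {q,z}→{j,z}
  live b8: {j,z}→{q,z}
  live b9: {z}→∅

live-out(b2) = ["a", "c", "q", "z"]

Answer: ["a", "c", "q", "z"]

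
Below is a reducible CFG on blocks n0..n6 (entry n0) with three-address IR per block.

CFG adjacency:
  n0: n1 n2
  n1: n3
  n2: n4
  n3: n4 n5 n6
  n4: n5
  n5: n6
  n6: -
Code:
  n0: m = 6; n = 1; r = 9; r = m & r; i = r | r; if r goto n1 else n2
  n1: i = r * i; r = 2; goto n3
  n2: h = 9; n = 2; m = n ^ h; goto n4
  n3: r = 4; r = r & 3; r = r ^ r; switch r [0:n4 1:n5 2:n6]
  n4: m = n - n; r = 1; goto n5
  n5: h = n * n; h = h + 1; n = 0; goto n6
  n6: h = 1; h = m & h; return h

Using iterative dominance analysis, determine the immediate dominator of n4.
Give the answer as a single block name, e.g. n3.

idom tree: n1←n0 n2←n0 n3←n1 n4←n0 n5←n0 n6←n0
Join-block Dom:
  n4: preds {n2,n3}: {n0,n2} ∩ {n0,n1,n3} = {n0}; idom=n0
  n5: preds {n3,n4}: {n0,n1,n3} ∩ {n0,n4} = {n0}; idom=n0
  n6: preds {n3,n5}: {n0,n1,n3} ∩ {n0,n5} = {n0}; idom=n0

idom(n4) = n0

Answer: n0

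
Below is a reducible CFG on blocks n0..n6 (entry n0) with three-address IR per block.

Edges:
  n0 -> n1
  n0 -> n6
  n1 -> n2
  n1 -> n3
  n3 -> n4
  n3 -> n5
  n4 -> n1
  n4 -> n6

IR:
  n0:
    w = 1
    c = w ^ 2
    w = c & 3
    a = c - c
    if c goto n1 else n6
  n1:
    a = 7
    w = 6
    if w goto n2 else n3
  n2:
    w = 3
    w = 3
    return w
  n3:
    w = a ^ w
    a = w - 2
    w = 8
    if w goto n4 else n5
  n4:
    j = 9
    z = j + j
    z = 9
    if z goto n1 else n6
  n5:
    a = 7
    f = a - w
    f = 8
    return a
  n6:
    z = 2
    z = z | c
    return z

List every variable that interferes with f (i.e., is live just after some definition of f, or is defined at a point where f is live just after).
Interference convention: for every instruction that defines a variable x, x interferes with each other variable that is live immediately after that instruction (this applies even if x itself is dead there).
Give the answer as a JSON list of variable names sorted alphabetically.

Answer: ["a"]

Derivation:
def/use:
  n0: def={a,c,w} ue=∅
  n1: def={a,w} ue=∅
  n2: def={w} ue=∅
  n3: def={a,w} ue={a,w}
  n4: def={j,z} ue=∅
  n5: def={a,f} ue={w}
  n6: def={z} ue={c}

Liveness:
  n0 li=∅ lo={c}
  n1 li={c} lo={a,c,w}
  n2 li=∅ lo=∅
  n3 li={a,c,w} lo={c,w}
  n4 li={c} lo={c}
  n5 li={w} lo=∅
  n6 li={c} lo=∅

Conflict graph:
  a — {c,f,w}
  c — {a,j,w,z}
  f — {a}
  j — {c}
  w — {a,c}
  z — {c}

N(f) = ["a"]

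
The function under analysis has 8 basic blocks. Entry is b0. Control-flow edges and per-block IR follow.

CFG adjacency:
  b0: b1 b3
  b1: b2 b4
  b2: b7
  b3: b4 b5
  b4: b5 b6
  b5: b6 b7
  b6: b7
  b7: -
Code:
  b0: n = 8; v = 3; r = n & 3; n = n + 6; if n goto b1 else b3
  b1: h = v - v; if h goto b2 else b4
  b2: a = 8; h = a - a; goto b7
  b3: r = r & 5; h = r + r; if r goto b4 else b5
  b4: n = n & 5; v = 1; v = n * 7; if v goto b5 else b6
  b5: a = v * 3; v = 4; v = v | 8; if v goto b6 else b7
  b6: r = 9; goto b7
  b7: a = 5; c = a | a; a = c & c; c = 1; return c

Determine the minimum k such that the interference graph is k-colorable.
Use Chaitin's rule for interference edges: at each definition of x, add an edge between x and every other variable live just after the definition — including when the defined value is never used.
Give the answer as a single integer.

Answer: 4

Analysis:
def/use:
  b0 def {n,r,v} use ∅
  b1 def {h} use {v}
  b2 def {a,h} use ∅
  b3 def {h,r} use {r}
  b4 def {n,v} use {n}
  b5 def {a,v} use {v}
  b6 def {r} use ∅
  b7 def {a,c} use ∅

Backward fixpoint:
  b0 li=∅ lo={n,r,v}
  b1 li={n,v} lo={n}
  b2 li=∅ lo=∅
  b3 li={n,r,v} lo={n,v}
  b4 li={n} lo={v}
  b5 li={v} lo=∅
  b6 li=∅ lo=∅
  b7 li=∅ lo=∅

Conflict graph:
  a — ∅
  c — ∅
  h — {n,r,v}
  n — {h,r,v}
  r — {h,n,v}
  v — {h,n,r}

Colouring:
  lower bound: {h,n,r,v} mutually conflict ⇒ χ ≥ 4
  4-colouring: R0={a,c,h}  R1={n}  R2={r}  R3={v}
  χ = 4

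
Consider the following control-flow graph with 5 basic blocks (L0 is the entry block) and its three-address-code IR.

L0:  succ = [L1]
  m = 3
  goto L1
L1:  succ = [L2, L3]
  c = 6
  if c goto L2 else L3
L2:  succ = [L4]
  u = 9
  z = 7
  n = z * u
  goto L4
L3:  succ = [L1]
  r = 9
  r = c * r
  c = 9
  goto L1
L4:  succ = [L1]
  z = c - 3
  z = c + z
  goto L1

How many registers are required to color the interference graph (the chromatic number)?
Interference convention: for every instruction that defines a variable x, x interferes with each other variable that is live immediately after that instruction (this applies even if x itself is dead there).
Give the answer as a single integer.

Answer: 3

Derivation:
def/use:
  L0: {m} / ∅
  L1: {c} / ∅
  L2: {n,u,z} / ∅
  L3: {c,r} / {c}
  L4: {z} / {c}

Liveness:
  live L0: ∅→∅
  live L1: ∅→{c}
  live L2: {c}→{c}
  live L3: {c}→∅
  live L4: {c}→∅

Conflict graph:
  c: {n,r,u,z}
  m: ∅
  n: {c}
  r: {c}
  u: {c,z}
  z: {c,u}

Registers:
  {c,u,z} pairwise interfere (3-clique) ⇒ χ ≥ 3
  assign c→r0 m→r0 n→r1 r→r1 u→r1 z→r2 — no edge inside a register ⇒ χ ≤ 3
  χ = 3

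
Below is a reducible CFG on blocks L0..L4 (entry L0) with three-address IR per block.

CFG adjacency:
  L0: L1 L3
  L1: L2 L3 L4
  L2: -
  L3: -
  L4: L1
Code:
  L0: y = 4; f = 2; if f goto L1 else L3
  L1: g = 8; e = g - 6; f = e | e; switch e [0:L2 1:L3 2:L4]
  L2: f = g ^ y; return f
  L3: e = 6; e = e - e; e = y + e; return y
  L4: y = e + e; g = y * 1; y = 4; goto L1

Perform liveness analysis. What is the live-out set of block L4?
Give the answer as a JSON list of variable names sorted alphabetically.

def/use:
  L0: {f,y} / ∅
  L1: {e,f,g} / ∅
  L2: {f} / {g,y}
  L3: {e} / {y}
  L4: {g,y} / {e}

Liveness:
  L0: in=∅ out={y}
  L1: in={y} out={e,g,y}
  L2: in={g,y} out=∅
  L3: in={y} out=∅
  L4: in={e} out={y}

live-out(L4) = ["y"]

Answer: ["y"]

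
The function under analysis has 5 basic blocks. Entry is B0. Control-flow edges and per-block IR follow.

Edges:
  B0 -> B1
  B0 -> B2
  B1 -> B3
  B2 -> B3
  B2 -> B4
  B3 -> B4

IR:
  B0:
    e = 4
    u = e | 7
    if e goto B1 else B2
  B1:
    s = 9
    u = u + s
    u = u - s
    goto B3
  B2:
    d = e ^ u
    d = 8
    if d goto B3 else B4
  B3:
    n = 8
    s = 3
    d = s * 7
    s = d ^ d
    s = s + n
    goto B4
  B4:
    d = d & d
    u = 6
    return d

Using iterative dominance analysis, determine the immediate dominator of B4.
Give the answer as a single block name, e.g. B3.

idom tree: B1←B0 B2←B0 B3←B0 B4←B0
Dom∩ at merges:
  B3: preds {B1,B2}: {B0,B1} ∩ {B0,B2} = {B0}; idom=B0
  B4: preds {B2,B3}: {B0,B2} ∩ {B0,B3} = {B0}; idom=B0

idom(B4) = B0

Answer: B0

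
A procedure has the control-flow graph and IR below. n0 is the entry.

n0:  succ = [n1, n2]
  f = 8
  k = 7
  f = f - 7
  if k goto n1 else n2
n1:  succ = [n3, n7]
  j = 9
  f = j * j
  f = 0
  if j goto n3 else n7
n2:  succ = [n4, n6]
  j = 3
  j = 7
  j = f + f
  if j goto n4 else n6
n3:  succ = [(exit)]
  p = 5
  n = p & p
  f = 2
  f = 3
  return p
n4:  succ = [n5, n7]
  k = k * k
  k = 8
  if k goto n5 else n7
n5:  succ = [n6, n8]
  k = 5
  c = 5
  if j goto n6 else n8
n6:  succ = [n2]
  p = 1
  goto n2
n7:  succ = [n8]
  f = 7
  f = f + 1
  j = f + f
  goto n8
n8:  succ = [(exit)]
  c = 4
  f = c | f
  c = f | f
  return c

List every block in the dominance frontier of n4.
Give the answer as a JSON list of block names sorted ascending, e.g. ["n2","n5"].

idom tree: n1←n0 n2←n0 n3←n1 n4←n2 n5←n4 n6←n2 n7←n0 n8←n0
Join-block Dom:
  n2: preds {n0,n6}: {n0} ∩ {n0,n2,n6} = {n0}; idom=n0
  n6: preds {n2,n5}: {n0,n2} ∩ {n0,n2,n4,n5} = {n0,n2}; idom=n2
  n7: preds {n1,n4}: {n0,n1} ∩ {n0,n2,n4} = {n0}; idom=n0
  n8: preds {n5,n7}: {n0,n2,n4,n5} ∩ {n0,n7} = {n0}; idom=n0

DF derivation:
  join n2 pred n0: · stop@n0
  join n2 pred n6: n6→n2 stop@n0
  join n6 pred n2: · stop@n2
  join n6 pred n5: n5→n4 stop@n2
  join n7 pred n1: n1 stop@n0
  join n7 pred n4: n4→n2 stop@n0
  join n8 pred n5: n5→n4→n2 stop@n0
  join n8 pred n7: n7 stop@n0
  n0: DF=∅
  n1: DF={n7}
  n2: DF={n2,n7,n8}
  n3: DF=∅
  n4: DF={n6,n7,n8}
  n5: DF={n6,n8}
  n6: DF={n2}
  n7: DF={n8}
  n8: DF=∅

DF(n4) = ["n6", "n7", "n8"]

Answer: ["n6", "n7", "n8"]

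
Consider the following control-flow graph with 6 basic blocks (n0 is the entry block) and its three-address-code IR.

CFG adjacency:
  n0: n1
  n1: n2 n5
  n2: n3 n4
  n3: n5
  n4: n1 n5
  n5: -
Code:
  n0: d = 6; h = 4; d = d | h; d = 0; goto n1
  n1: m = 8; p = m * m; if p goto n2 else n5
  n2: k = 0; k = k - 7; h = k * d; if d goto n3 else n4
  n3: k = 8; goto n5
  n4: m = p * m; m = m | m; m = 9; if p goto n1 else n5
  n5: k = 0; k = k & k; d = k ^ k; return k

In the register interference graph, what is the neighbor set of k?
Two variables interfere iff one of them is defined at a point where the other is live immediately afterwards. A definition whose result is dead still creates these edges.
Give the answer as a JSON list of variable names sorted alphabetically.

Block summaries:
  n0: {d,h} / ∅
  n1: {m,p} / ∅
  n2: {h,k} / {d}
  n3: {k} / ∅
  n4: {m} / {m,p}
  n5: {d,k} / ∅

Liveness:
  n0 li=∅ lo={d}
  n1 li={d} lo={d,m,p}
  n2 li={d,m,p} lo={d,m,p}
  n3 li=∅ lo=∅
  n4 li={d,m,p} lo={d}
  n5 li=∅ lo=∅

Interference:
  d↔{h,k,m,p}
  h↔{d,m,p}
  k↔{d,m,p}
  m↔{d,h,k,p}
  p↔{d,h,k,m}

N(k) = ["d", "m", "p"]

Answer: ["d", "m", "p"]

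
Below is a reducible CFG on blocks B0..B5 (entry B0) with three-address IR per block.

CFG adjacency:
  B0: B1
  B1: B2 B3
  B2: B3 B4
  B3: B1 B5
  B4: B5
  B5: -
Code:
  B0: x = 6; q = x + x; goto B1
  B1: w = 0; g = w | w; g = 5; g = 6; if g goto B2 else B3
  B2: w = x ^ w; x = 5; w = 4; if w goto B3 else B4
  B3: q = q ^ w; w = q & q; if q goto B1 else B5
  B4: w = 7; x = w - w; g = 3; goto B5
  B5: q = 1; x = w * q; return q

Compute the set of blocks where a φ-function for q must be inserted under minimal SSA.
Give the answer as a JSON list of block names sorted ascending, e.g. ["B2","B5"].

Answer: ["B1", "B5"]

Derivation:
idom tree: B1←B0 B2←B1 B3←B1 B4←B2 B5←B1
Dom∩ at merges:
  B1: preds {B0,B3}: {B0} ∩ {B0,B1,B3} = {B0}; idom=B0
  B3: preds {B1,B2}: {B0,B1} ∩ {B0,B1,B2} = {B0,B1}; idom=B1
  B5: preds {B3,B4}: {B0,B1,B3} ∩ {B0,B1,B2,B4} = {B0,B1}; idom=B1

Frontier:
  join B1 pred B0: · stop@B0
  join B1 pred B3: B3→B1 stop@B0
  join B3 pred B1: · stop@B1
  join B3 pred B2: B2 stop@B1
  join B5 pred B3: B3 stop@B1
  join B5 pred B4: B4→B2 stop@B1
  DF(B0)=∅
  DF(B1)={B1}
  DF(B2)={B3,B5}
  DF(B3)={B1,B5}
  DF(B4)={B5}
  DF(B5)=∅

φ for q: defs {B0,B3,B5}
  DF⁺ = {B1,B5}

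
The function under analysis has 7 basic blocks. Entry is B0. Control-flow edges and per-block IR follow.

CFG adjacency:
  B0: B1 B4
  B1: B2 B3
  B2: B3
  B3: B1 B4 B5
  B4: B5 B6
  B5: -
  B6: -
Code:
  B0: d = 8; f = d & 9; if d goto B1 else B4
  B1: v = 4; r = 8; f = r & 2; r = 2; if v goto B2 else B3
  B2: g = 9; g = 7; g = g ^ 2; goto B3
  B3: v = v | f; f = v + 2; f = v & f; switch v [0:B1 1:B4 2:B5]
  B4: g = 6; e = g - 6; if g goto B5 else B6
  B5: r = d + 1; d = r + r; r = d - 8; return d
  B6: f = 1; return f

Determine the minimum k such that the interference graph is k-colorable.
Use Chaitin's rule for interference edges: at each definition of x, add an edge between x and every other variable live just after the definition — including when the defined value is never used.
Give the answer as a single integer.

Per-block:
  B0: {d,f} / ∅
  B1: {f,r,v} / ∅
  B2: {g} / ∅
  B3: {f,v} / {f,v}
  B4: {e,g} / ∅
  B5: {d,r} / {d}
  B6: {f} / ∅

Live sets:
  B0: in=∅ out={d}
  B1: in={d} out={d,f,v}
  B2: in={d,f,v} out={d,f,v}
  B3: in={d,f,v} out={d}
  B4: in={d} out={d}
  B5: in={d} out=∅
  B6: in=∅ out=∅

Interference:
  d: {e,f,g,r,v}
  e: {d,g}
  f: {d,g,r,v}
  g: {d,e,f,v}
  r: {d,f,v}
  v: {d,f,g,r}

Colouring:
  lower bound: {d,f,g,v} mutually conflict ⇒ χ ≥ 4
  assign d→r0 e→r1 f→r1 g→r2 r→r2 v→r3 — no edge inside a register ⇒ χ ≤ 4
  χ = 4

Answer: 4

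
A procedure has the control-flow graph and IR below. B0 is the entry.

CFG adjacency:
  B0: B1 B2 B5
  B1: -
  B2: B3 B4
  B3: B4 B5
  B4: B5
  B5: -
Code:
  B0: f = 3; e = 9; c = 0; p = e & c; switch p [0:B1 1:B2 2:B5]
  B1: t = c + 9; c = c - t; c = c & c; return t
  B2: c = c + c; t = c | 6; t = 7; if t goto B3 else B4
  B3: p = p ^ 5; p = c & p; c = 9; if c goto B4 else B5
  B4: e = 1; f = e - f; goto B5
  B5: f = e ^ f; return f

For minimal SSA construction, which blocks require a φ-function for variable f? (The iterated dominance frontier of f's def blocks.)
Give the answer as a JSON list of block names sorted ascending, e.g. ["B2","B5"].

idom tree: B1←B0 B2←B0 B3←B2 B4←B2 B5←B0
Dom at joins:
  B4: preds {B2,B3}: {B0,B2} ∩ {B0,B2,B3} = {B0,B2}; idom=B2
  B5: preds {B0,B3,B4}: {B0} ∩ {B0,B2,B3} ∩ {B0,B2,B4} = {B0}; idom=B0

DF derivation:
  B4←B2: walk · to B2
  B4←B3: walk B3 to B2
  B5←B0: walk · to B0
  B5←B3: walk B3→B2 to B0
  B5←B4: walk B4→B2 to B0
  B0: DF=∅
  B1: DF=∅
  B2: DF={B5}
  B3: DF={B4,B5}
  B4: DF={B5}
  B5: DF=∅

φ for f: defs {B0,B4,B5}
  DF⁺ = {B5}

Answer: ["B5"]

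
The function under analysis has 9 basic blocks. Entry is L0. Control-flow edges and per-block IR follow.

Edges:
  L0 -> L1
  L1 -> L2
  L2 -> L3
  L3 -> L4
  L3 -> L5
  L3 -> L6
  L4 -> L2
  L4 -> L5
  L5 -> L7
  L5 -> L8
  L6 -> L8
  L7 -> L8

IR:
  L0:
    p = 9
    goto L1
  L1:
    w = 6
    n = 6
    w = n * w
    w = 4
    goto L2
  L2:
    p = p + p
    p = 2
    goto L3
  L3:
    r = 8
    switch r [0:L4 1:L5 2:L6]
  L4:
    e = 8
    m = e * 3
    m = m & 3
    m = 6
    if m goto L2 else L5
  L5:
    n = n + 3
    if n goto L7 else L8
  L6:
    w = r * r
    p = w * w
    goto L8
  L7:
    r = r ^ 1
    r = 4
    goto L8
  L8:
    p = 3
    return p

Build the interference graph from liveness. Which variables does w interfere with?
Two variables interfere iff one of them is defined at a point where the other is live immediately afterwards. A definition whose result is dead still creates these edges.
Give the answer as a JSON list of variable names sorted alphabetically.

Block summaries:
  L0 def {p} use ∅
  L1 def {n,w} use ∅
  L2 def {p} use {p}
  L3 def {r} use ∅
  L4 def {e,m} use ∅
  L5 def {n} use {n}
  L6 def {p,w} use {r}
  L7 def {r} use {r}
  L8 def {p} use ∅

Backward fixpoint:
  L0: in=∅ out={p}
  L1: in={p} out={n,p}
  L2: in={n,p} out={n,p}
  L3: in={n,p} out={n,p,r}
  L4: in={n,p,r} out={n,p,r}
  L5: in={n,r} out={r}
  L6: in={r} out=∅
  L7: in={r} out=∅
  L8: in=∅ out=∅

Interfere edges:
  e↔{n,p,r}
  m↔{n,p,r}
  n↔{e,m,p,r,w}
  p↔{e,m,n,r,w}
  r↔{e,m,n,p}
  w↔{n,p}

N(w) = ["n", "p"]

Answer: ["n", "p"]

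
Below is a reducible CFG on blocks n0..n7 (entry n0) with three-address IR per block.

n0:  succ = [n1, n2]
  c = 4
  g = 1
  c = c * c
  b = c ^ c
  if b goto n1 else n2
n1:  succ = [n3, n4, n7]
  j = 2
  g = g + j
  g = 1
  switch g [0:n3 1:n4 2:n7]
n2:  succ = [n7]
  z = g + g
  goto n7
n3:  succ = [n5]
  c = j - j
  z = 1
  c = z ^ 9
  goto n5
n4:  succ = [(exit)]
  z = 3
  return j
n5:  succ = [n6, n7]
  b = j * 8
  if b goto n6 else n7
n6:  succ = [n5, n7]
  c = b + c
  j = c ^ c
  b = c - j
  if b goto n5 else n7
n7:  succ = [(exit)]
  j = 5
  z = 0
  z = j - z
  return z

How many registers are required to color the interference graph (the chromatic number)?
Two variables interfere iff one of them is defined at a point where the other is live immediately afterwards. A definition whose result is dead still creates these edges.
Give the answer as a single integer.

Per-block:
  n0: def={b,c,g} ue=∅
  n1: def={g,j} ue={g}
  n2: def={z} ue={g}
  n3: def={c,z} ue={j}
  n4: def={z} ue={j}
  n5: def={b} ue={j}
  n6: def={b,c,j} ue={b,c}
  n7: def={j,z} ue=∅

Liveness:
  n0: in=∅ out={g}
  n1: in={g} out={j}
  n2: in={g} out=∅
  n3: in={j} out={c,j}
  n4: in={j} out=∅
  n5: in={c,j} out={b,c}
  n6: in={b,c} out={c,j}
  n7: in=∅ out=∅

Conflict graph:
  b↔{c,g,j}
  c↔{b,g,j}
  g↔{b,c,j}
  j↔{b,c,g,z}
  z↔{j}

Colouring:
  clique {b,c,g,j} ⇒ need ≥ 4
  assign b→R1 c→R2 g→R3 j→R0 z→R1 — no edge inside a register ⇒ χ ≤ 4
  χ = 4

Answer: 4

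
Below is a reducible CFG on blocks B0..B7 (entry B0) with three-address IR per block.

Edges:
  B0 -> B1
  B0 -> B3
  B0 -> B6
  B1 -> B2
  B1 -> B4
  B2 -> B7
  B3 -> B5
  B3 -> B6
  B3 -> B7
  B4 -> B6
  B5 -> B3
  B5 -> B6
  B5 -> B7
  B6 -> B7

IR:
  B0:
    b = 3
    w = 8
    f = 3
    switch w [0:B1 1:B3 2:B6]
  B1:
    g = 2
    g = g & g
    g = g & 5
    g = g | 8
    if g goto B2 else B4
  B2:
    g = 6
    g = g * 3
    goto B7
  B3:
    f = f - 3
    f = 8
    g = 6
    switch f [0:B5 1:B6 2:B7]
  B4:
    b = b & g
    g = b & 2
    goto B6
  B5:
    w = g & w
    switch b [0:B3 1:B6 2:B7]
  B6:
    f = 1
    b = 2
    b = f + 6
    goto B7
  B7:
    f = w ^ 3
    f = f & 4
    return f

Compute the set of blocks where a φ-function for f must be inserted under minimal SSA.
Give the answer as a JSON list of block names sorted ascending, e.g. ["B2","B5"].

Answer: ["B3", "B6", "B7"]

Analysis:
idom tree: B1←B0 B2←B1 B3←B0 B4←B1 B5←B3 B6←B0 B7←B0
Join-block Dom:
  B3: preds {B0,B5}: {B0} ∩ {B0,B3,B5} = {B0}; idom=B0
  B6: preds {B0,B3,B4,B5}: {B0} ∩ {B0,B3} ∩ {B0,B1,B4} ∩ {B0,B3,B5} = {B0}; idom=B0
  B7: preds {B2,B3,B5,B6}: {B0,B1,B2} ∩ {B0,B3} ∩ {B0,B3,B5} ∩ {B0,B6} = {B0}; idom=B0

DF walk-up:
  join B3 pred B0: · stop@B0
  join B3 pred B5: B5→B3 stop@B0
  join B6 pred B0: · stop@B0
  join B6 pred B3: B3 stop@B0
  join B6 pred B4: B4→B1 stop@B0
  join B6 pred B5: B5→B3 stop@B0
  join B7 pred B2: B2→B1 stop@B0
  join B7 pred B3: B3 stop@B0
  join B7 pred B5: B5→B3 stop@B0
  join B7 pred B6: B6 stop@B0
  DF(B0)=∅
  DF(B1)={B6,B7}
  DF(B2)={B7}
  DF(B3)={B3,B6,B7}
  DF(B4)={B6}
  DF(B5)={B3,B6,B7}
  DF(B6)={B7}
  DF(B7)=∅

φ for f: defs {B0,B3,B6,B7}
  DF⁺ = {B3,B6,B7}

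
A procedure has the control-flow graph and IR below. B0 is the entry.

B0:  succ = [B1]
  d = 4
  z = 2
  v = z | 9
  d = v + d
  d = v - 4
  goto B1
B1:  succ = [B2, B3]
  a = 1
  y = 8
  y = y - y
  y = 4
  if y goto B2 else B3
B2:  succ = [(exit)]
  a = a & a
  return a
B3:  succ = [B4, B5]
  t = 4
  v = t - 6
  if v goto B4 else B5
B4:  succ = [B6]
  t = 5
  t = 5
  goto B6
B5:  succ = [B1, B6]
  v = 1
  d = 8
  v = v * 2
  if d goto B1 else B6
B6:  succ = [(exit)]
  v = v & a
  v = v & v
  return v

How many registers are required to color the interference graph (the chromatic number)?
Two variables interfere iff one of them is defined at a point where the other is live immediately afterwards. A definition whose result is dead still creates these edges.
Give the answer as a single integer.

Answer: 3

Analysis:
Per-block:
  B0 def {d,v,z} use ∅
  B1 def {a,y} use ∅
  B2 def {a} use {a}
  B3 def {t,v} use ∅
  B4 def {t} use ∅
  B5 def {d,v} use ∅
  B6 def {v} use {a,v}

Live sets:
  B0: in=∅ out=∅
  B1: in=∅ out={a}
  B2: in={a} out=∅
  B3: in={a} out={a,v}
  B4: in={a,v} out={a,v}
  B5: in={a} out={a,v}
  B6: in={a,v} out=∅

Interfere edges:
  a: {d,t,v,y}
  d: {a,v,z}
  t: {a,v}
  v: {a,d,t}
  y: {a}
  z: {d}

Registers:
  lower bound: {a,d,v} mutually conflict ⇒ χ ≥ 3
  assign a→r0 d→r1 t→r1 v→r2 y→r1 z→r0 — no edge inside a register ⇒ χ ≤ 3
  χ = 3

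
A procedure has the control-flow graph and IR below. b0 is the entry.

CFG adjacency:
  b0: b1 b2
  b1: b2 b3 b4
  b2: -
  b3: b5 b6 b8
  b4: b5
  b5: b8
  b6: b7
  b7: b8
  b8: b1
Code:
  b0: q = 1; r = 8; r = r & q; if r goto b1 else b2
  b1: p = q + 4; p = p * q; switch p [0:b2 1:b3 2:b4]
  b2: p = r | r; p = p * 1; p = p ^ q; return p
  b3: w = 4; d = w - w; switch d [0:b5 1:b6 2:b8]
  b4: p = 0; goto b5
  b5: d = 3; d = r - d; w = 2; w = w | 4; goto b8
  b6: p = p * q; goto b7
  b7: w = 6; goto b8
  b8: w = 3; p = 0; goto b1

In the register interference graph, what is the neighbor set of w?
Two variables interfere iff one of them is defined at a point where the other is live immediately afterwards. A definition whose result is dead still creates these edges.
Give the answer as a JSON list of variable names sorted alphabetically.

Answer: ["p", "q", "r"]

Analysis:
Per-block:
  b0: def={q,r} ue=∅
  b1: def={p} ue={q}
  b2: def={p} ue={q,r}
  b3: def={d,w} ue=∅
  b4: def={p} ue=∅
  b5: def={d,w} ue={r}
  b6: def={p} ue={p,q}
  b7: def={w} ue=∅
  b8: def={p,w} ue=∅

Liveness:
  live b0: ∅→{q,r}
  live b1: {q,r}→{p,q,r}
  live b2: {q,r}→∅
  live b3: {p,q,r}→{p,q,r}
  live b4: {q,r}→{q,r}
  live b5: {q,r}→{q,r}
  live b6: {p,q,r}→{q,r}
  live b7: {q,r}→{q,r}
  live b8: {q,r}→{q,r}

Conflict graph:
  d — {p,q,r}
  p — {d,q,r,w}
  q — {d,p,r,w}
  r — {d,p,q,w}
  w — {p,q,r}

N(w) = ["p", "q", "r"]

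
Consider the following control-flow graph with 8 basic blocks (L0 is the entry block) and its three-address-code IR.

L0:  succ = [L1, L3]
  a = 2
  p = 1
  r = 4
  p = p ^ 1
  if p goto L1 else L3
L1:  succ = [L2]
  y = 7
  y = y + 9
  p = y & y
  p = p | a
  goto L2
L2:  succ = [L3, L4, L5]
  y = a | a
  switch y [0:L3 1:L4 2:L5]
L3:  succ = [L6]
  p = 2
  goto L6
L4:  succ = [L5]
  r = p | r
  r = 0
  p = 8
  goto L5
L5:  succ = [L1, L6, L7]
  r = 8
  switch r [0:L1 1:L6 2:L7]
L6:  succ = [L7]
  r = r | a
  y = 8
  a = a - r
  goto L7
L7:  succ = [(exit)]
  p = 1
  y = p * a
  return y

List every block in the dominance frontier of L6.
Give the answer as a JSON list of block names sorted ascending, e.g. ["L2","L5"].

Answer: ["L7"]

Working:
idom tree: L1←L0 L2←L1 L3←L0 L4←L2 L5←L2 L6←L0 L7←L0
Join-block Dom:
  L1: preds {L0,L5}: {L0} ∩ {L0,L1,L2,L5} = {L0}; idom=L0
  L3: preds {L0,L2}: {L0} ∩ {L0,L1,L2} = {L0}; idom=L0
  L5: preds {L2,L4}: {L0,L1,L2} ∩ {L0,L1,L2,L4} = {L0,L1,L2}; idom=L2
  L6: preds {L3,L5}: {L0,L3} ∩ {L0,L1,L2,L5} = {L0}; idom=L0
  L7: preds {L5,L6}: {L0,L1,L2,L5} ∩ {L0,L6} = {L0}; idom=L0

DF walk-up:
  join L1 pred L0: · stop@L0
  join L1 pred L5: L5→L2→L1 stop@L0
  join L3 pred L0: · stop@L0
  join L3 pred L2: L2→L1 stop@L0
  join L5 pred L2: · stop@L2
  join L5 pred L4: L4 stop@L2
  join L6 pred L3: L3 stop@L0
  join L6 pred L5: L5→L2→L1 stop@L0
  join L7 pred L5: L5→L2→L1 stop@L0
  join L7 pred L6: L6 stop@L0
  L0 → ∅
  L1 → {L1,L3,L6,L7}
  L2 → {L1,L3,L6,L7}
  L3 → {L6}
  L4 → {L5}
  L5 → {L1,L6,L7}
  L6 → {L7}
  L7 → ∅

DF(L6) = ["L7"]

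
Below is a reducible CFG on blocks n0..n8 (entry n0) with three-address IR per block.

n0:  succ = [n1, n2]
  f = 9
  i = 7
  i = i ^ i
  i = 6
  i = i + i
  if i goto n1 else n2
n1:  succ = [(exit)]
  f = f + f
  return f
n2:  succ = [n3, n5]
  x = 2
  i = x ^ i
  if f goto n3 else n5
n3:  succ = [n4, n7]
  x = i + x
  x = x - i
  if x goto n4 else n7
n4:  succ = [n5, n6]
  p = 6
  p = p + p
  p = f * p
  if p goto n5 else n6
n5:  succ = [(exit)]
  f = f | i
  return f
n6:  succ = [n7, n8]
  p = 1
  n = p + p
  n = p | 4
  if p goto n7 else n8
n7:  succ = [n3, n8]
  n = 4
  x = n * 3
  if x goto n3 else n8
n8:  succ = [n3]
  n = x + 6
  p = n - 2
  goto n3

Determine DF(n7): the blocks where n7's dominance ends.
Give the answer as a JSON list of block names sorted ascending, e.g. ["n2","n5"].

Answer: ["n3", "n8"]

Working:
idom tree: n1←n0 n2←n0 n3←n2 n4←n3 n5←n2 n6←n4 n7←n3 n8←n3
Dom at joins:
  n3: preds {n2,n7,n8}: {n0,n2} ∩ {n0,n2,n3,n7} ∩ {n0,n2,n3,n8} = {n0,n2}; idom=n2
  n5: preds {n2,n4}: {n0,n2} ∩ {n0,n2,n3,n4} = {n0,n2}; idom=n2
  n7: preds {n3,n6}: {n0,n2,n3} ∩ {n0,n2,n3,n4,n6} = {n0,n2,n3}; idom=n3
  n8: preds {n6,n7}: {n0,n2,n3,n4,n6} ∩ {n0,n2,n3,n7} = {n0,n2,n3}; idom=n3

DF derivation:
  join n3 pred n2: · stop@n2
  join n3 pred n7: n7→n3 stop@n2
  join n3 pred n8: n8→n3 stop@n2
  join n5 pred n2: · stop@n2
  join n5 pred n4: n4→n3 stop@n2
  join n7 pred n3: · stop@n3
  join n7 pred n6: n6→n4 stop@n3
  join n8 pred n6: n6→n4 stop@n3
  join n8 pred n7: n7 stop@n3
  n0 → ∅
  n1 → ∅
  n2 → ∅
  n3 → {n3,n5}
  n4 → {n5,n7,n8}
  n5 → ∅
  n6 → {n7,n8}
  n7 → {n3,n8}
  n8 → {n3}

DF(n7) = ["n3", "n8"]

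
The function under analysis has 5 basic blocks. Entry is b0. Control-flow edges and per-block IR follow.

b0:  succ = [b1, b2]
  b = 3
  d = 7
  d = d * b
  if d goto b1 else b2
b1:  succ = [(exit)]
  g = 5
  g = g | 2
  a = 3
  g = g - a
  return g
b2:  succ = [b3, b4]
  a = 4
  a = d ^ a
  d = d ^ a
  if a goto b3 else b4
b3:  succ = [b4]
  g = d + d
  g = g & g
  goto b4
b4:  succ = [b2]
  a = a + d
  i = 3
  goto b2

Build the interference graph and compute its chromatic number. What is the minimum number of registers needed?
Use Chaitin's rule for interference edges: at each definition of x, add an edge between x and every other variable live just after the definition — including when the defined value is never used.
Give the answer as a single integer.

Answer: 3

Analysis:
Per-block:
  b0: def={b,d} ue=∅
  b1: def={a,g} ue=∅
  b2: def={a,d} ue={d}
  b3: def={g} ue={d}
  b4: def={a,i} ue={a,d}

Backward fixpoint:
  live b0: ∅→{d}
  live b1: ∅→∅
  live b2: {d}→{a,d}
  live b3: {a,d}→{a,d}
  live b4: {a,d}→{d}

Interfere edges:
  a↔{d,g}
  b↔{d}
  d↔{a,b,g,i}
  g↔{a,d}
  i↔{d}

Colouring:
  clique {a,d,g} ⇒ need ≥ 3
  3-colouring: r0={d}  r1={a,b,i}  r2={g}
  χ = 3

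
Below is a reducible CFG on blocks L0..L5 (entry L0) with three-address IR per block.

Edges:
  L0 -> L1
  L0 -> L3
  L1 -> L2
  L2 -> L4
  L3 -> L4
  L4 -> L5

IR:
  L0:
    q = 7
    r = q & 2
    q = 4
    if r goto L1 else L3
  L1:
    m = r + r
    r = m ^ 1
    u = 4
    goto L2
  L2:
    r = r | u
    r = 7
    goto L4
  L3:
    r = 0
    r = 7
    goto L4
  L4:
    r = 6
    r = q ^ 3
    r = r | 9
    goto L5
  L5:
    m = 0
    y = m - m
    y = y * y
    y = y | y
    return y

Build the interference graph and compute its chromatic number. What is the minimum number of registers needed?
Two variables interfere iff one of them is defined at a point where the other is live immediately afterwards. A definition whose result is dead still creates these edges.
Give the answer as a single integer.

def/use:
  L0: def={q,r} ue=∅
  L1: def={m,r,u} ue={r}
  L2: def={r} ue={r,u}
  L3: def={r} ue=∅
  L4: def={r} ue={q}
  L5: def={m,y} ue=∅

Backward fixpoint:
  L0: in=∅ out={q,r}
  L1: in={q,r} out={q,r,u}
  L2: in={q,r,u} out={q}
  L3: in={q} out={q}
  L4: in={q} out=∅
  L5: in=∅ out=∅

Interference:
  m — {q}
  q — {m,r,u}
  r — {q,u}
  u — {q,r}
  y — ∅

Colouring:
  lower bound: {q,r,u} mutually conflict ⇒ χ ≥ 3
  assign m→r1 q→r0 r→r1 u→r2 y→r0 — no edge inside a register ⇒ χ ≤ 3
  χ = 3

Answer: 3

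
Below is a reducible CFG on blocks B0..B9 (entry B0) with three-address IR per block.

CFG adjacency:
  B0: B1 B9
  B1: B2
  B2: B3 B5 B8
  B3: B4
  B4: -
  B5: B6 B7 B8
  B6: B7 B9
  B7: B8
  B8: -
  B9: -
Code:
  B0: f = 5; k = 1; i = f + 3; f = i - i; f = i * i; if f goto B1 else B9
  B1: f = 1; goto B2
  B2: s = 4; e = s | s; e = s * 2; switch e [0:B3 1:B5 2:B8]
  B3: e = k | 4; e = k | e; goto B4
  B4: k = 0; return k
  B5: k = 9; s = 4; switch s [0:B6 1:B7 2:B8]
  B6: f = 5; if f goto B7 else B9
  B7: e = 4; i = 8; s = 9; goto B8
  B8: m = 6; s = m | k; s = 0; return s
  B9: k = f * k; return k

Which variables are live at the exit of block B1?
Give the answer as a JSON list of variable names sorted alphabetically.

Block summaries:
  B0: {f,i,k} / ∅
  B1: {f} / ∅
  B2: {e,s} / ∅
  B3: {e} / {k}
  B4: {k} / ∅
  B5: {k,s} / ∅
  B6: {f} / ∅
  B7: {e,i,s} / ∅
  B8: {m,s} / {k}
  B9: {k} / {f,k}

Live sets:
  live B0: ∅→{f,k}
  live B1: {k}→{k}
  live B2: {k}→{k}
  live B3: {k}→∅
  live B4: ∅→∅
  live B5: ∅→{k}
  live B6: {k}→{f,k}
  live B7: {k}→{k}
  live B8: {k}→∅
  live B9: {f,k}→∅

live-out(B1) = ["k"]

Answer: ["k"]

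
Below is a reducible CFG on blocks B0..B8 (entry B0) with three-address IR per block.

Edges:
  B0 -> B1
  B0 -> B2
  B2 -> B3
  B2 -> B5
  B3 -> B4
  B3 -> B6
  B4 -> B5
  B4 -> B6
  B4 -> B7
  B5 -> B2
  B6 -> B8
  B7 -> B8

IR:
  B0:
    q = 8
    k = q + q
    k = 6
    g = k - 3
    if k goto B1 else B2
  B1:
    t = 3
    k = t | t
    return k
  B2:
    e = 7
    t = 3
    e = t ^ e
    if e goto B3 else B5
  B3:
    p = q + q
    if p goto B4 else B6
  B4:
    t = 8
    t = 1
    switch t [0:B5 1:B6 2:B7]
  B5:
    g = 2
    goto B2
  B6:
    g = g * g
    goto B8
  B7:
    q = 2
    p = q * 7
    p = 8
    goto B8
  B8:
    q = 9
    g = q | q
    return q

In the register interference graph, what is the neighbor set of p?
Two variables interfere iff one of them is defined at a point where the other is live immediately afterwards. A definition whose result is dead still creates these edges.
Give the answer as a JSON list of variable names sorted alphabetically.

Answer: ["g", "q"]

Analysis:
Per-block:
  B0: def={g,k,q} ue=∅
  B1: def={k,t} ue=∅
  B2: def={e,t} ue=∅
  B3: def={p} ue={q}
  B4: def={t} ue=∅
  B5: def={g} ue=∅
  B6: def={g} ue={g}
  B7: def={p,q} ue=∅
  B8: def={g,q} ue=∅

Backward fixpoint:
  B0 li=∅ lo={g,q}
  B1 li=∅ lo=∅
  B2 li={g,q} lo={g,q}
  B3 li={g,q} lo={g,q}
  B4 li={g,q} lo={g,q}
  B5 li={q} lo={g,q}
  B6 li={g} lo=∅
  B7 li=∅ lo=∅
  B8 li=∅ lo=∅

Interfere edges:
  e — {g,q,t}
  g — {e,k,p,q,t}
  k — {g,q}
  p — {g,q}
  q — {e,g,k,p,t}
  t — {e,g,q}

N(p) = ["g", "q"]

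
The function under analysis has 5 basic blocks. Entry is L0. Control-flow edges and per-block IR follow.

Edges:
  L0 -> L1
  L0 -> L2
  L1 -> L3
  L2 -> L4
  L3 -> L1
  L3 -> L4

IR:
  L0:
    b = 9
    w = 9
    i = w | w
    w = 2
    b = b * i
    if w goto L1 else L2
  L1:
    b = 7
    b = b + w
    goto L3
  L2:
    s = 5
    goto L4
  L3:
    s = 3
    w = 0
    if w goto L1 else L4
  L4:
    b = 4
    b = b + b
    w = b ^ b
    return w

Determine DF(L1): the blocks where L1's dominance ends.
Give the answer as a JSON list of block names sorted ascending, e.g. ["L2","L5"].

Answer: ["L1", "L4"]

Derivation:
idom tree: L1←L0 L2←L0 L3←L1 L4←L0
Join-block Dom:
  L1: preds {L0,L3}: {L0} ∩ {L0,L1,L3} = {L0}; idom=L0
  L4: preds {L2,L3}: {L0,L2} ∩ {L0,L1,L3} = {L0}; idom=L0

DF walk-up:
  L1←L0: walk · to L0
  L1←L3: walk L3→L1 to L0
  L4←L2: walk L2 to L0
  L4←L3: walk L3→L1 to L0
  DF(L0)=∅
  DF(L1)={L1,L4}
  DF(L2)={L4}
  DF(L3)={L1,L4}
  DF(L4)=∅

DF(L1) = ["L1", "L4"]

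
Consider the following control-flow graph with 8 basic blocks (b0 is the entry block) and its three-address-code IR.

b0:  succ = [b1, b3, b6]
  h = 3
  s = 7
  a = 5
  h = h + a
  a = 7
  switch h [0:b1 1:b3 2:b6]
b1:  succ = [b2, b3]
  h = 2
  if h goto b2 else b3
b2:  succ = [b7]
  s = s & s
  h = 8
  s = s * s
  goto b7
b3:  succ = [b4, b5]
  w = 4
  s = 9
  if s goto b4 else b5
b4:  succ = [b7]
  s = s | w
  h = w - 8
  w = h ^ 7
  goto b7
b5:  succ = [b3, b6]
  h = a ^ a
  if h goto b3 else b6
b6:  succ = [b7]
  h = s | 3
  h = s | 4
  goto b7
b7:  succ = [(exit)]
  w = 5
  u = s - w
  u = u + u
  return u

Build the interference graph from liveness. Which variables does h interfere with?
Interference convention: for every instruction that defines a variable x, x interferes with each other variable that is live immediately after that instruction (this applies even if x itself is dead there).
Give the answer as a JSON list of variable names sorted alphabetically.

def/use:
  b0: def={a,h,s} ue=∅
  b1: def={h} ue=∅
  b2: def={h,s} ue={s}
  b3: def={s,w} ue=∅
  b4: def={h,s,w} ue={s,w}
  b5: def={h} ue={a}
  b6: def={h} ue={s}
  b7: def={u,w} ue={s}

Live sets:
  live b0: ∅→{a,s}
  live b1: {a,s}→{a,s}
  live b2: {s}→{s}
  live b3: {a}→{a,s,w}
  live b4: {s,w}→{s}
  live b5: {a,s}→{a,s}
  live b6: {s}→{s}
  live b7: {s}→∅

Conflict graph:
  a — {h,s,w}
  h — {a,s}
  s — {a,h,w}
  u — ∅
  w — {a,s}

N(h) = ["a", "s"]

Answer: ["a", "s"]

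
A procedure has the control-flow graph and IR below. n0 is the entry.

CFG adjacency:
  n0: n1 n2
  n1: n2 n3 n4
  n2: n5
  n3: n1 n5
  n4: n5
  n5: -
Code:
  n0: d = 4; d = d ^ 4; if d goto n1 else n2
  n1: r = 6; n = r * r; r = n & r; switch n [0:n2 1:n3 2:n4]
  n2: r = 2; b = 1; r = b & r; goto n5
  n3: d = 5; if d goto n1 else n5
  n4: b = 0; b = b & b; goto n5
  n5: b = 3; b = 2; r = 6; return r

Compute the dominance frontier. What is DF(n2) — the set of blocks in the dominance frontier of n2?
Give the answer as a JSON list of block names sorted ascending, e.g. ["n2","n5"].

Answer: ["n5"]

Analysis:
idom tree: n1←n0 n2←n0 n3←n1 n4←n1 n5←n0
Join-block Dom:
  n1: preds {n0,n3}: {n0} ∩ {n0,n1,n3} = {n0}; idom=n0
  n2: preds {n0,n1}: {n0} ∩ {n0,n1} = {n0}; idom=n0
  n5: preds {n2,n3,n4}: {n0,n2} ∩ {n0,n1,n3} ∩ {n0,n1,n4} = {n0}; idom=n0

DF derivation:
  n1←n0: walk · to n0
  n1←n3: walk n3→n1 to n0
  n2←n0: walk · to n0
  n2←n1: walk n1 to n0
  n5←n2: walk n2 to n0
  n5←n3: walk n3→n1 to n0
  n5←n4: walk n4→n1 to n0
  n0 → ∅
  n1 → {n1,n2,n5}
  n2 → {n5}
  n3 → {n1,n5}
  n4 → {n5}
  n5 → ∅

DF(n2) = ["n5"]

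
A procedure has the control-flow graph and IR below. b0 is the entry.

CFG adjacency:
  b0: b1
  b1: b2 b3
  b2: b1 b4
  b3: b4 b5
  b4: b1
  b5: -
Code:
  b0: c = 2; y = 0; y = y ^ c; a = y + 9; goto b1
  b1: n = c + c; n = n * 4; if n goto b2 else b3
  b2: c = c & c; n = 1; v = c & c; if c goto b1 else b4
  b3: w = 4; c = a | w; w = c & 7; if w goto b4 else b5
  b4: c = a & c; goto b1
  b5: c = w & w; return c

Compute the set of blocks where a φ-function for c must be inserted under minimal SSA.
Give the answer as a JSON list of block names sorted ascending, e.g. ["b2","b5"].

idom tree: b1←b0 b2←b1 b3←b1 b4←b1 b5←b3
Dom∩ at merges:
  b1: preds {b0,b2,b4}: {b0} ∩ {b0,b1,b2} ∩ {b0,b1,b4} = {b0}; idom=b0
  b4: preds {b2,b3}: {b0,b1,b2} ∩ {b0,b1,b3} = {b0,b1}; idom=b1

DF derivation:
  b1←b0: walk · to b0
  b1←b2: walk b2→b1 to b0
  b1←b4: walk b4→b1 to b0
  b4←b2: walk b2 to b1
  b4←b3: walk b3 to b1
  b0 → ∅
  b1 → {b1}
  b2 → {b1,b4}
  b3 → {b4}
  b4 → {b1}
  b5 → ∅

φ for c: defs {b0,b2,b3,b4,b5}
  DF⁺ = {b1,b4}

Answer: ["b1", "b4"]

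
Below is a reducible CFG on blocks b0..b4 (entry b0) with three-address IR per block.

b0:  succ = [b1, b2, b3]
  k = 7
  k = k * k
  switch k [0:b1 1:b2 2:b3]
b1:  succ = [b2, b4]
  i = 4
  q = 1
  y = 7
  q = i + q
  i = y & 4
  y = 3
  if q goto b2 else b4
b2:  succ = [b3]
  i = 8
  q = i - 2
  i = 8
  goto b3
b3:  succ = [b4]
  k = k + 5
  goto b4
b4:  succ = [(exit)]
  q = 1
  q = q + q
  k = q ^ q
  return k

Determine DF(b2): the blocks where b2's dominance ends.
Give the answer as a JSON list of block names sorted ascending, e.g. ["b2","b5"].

idom tree: b1←b0 b2←b0 b3←b0 b4←b0
Join-block Dom:
  b2: preds {b0,b1}: {b0} ∩ {b0,b1} = {b0}; idom=b0
  b3: preds {b0,b2}: {b0} ∩ {b0,b2} = {b0}; idom=b0
  b4: preds {b1,b3}: {b0,b1} ∩ {b0,b3} = {b0}; idom=b0

DF derivation:
  join b2 pred b0: · stop@b0
  join b2 pred b1: b1 stop@b0
  join b3 pred b0: · stop@b0
  join b3 pred b2: b2 stop@b0
  join b4 pred b1: b1 stop@b0
  join b4 pred b3: b3 stop@b0
  b0 → ∅
  b1 → {b2,b4}
  b2 → {b3}
  b3 → {b4}
  b4 → ∅

DF(b2) = ["b3"]

Answer: ["b3"]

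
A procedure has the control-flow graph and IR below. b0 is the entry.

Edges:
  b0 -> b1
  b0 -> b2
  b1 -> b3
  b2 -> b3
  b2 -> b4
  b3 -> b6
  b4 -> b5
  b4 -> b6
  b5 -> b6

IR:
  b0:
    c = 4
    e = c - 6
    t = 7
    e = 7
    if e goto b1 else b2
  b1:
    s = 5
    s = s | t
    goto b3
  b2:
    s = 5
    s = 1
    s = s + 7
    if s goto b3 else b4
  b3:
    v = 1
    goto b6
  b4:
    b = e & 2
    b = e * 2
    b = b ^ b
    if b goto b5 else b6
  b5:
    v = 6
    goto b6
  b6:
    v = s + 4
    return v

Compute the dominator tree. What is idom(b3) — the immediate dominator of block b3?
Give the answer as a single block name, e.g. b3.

idom tree: b1←b0 b2←b0 b3←b0 b4←b2 b5←b4 b6←b0
Join-block Dom:
  b3: preds {b1,b2}: {b0,b1} ∩ {b0,b2} = {b0}; idom=b0
  b6: preds {b3,b4,b5}: {b0,b3} ∩ {b0,b2,b4} ∩ {b0,b2,b4,b5} = {b0}; idom=b0

idom(b3) = b0

Answer: b0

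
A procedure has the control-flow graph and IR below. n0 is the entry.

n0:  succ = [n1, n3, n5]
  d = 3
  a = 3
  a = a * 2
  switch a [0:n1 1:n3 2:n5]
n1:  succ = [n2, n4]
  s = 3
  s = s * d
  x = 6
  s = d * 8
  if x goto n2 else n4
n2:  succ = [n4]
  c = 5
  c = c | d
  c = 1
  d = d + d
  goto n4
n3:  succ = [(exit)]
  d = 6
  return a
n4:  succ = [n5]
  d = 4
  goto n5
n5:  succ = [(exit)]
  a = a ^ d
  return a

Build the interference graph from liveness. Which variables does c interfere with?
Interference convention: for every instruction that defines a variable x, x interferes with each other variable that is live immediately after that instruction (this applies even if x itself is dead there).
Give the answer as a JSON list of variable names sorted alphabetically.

Answer: ["a", "d"]

Derivation:
Block summaries:
  n0 def {a,d} use ∅
  n1 def {s,x} use {d}
  n2 def {c,d} use {d}
  n3 def {d} use {a}
  n4 def {d} use ∅
  n5 def {a} use {a,d}

Backward fixpoint:
  live n0: ∅→{a,d}
  live n1: {a,d}→{a,d}
  live n2: {a,d}→{a}
  live n3: {a}→∅
  live n4: {a}→{a,d}
  live n5: {a,d}→∅

Conflict graph:
  a↔{c,d,s,x}
  c↔{a,d}
  d↔{a,c,s,x}
  s↔{a,d,x}
  x↔{a,d,s}

N(c) = ["a", "d"]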